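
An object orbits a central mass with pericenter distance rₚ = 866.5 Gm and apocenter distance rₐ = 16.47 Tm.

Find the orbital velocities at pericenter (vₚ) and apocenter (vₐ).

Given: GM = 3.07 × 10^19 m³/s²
rₚ = 866.5 Gm = 8.665 × 10^11 m
rₐ = 16.47 Tm = 1.647 × 10^13 m
GM = 3.07 × 10^19 m³/s²
a = (rₚ + rₐ)/2 = 8.66825 × 10^12 m
Vis-viva: v² = GM (2/r − 1/a)
vₚ² = 3.07 × 10^19 × (2.30814 × 10^-12 − 1.15364 × 10^-13) = 6.73181 × 10^7 m²/s²
vₚ = 8204.76 m/s ≈ 8.205 km/s
vₐ² = 3.07 × 10^19 × (1.21433 × 10^-13 − 1.15364 × 10^-13) = 186330 m²/s²
vₐ = 431.659 m/s ≈ 431.7 m/s

Final answer: vₚ = 8.205 km/s, vₐ = 431.7 m/s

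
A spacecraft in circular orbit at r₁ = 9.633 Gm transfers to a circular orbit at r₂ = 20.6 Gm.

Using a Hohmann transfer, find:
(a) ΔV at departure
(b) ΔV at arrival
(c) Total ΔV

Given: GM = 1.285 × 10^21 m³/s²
r₁ = 9.633 Gm = 9.633 × 10^9 m
r₂ = 20.6 Gm = 2.06 × 10^10 m
GM = 1.285 × 10^21 m³/s²
Transfer ellipse: a_t = (r₁ + r₂)/2 = 1.51165 × 10^10 m
Circular speed at r₁: v₁ = √(GM/r₁) = 365234 m/s
Transfer speed at r₁ (periapsis): v₁ₜ = √(GM(2/r₁ − 1/a_t)) = 426362 m/s
(a) ΔV₁ = v₁ₜ − v₁ = 61128.6 m/s ≈ 61.13 km/s
Circular speed at r₂: v₂ = √(GM/r₂) = 249757 m/s
Transfer speed at r₂ (apoapsis): v₂ₜ = √(GM(2/r₂ − 1/a_t)) = 199376 m/s
(b) ΔV₂ = v₂ − v₂ₜ = 50381.1 m/s ≈ 50.38 km/s
(c) ΔV_total = ΔV₁ + ΔV₂ = 111510 m/s ≈ 111.5 km/s

Final answer:
(a) ΔV₁ = 61.13 km/s
(b) ΔV₂ = 50.38 km/s
(c) ΔV_total = 111.5 km/s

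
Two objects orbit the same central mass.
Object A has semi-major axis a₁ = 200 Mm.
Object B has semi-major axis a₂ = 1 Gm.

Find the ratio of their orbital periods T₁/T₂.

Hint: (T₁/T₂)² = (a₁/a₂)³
a₁ = 200 Mm = 2 × 10^8 m
a₂ = 1 Gm = 1 × 10^9 m
a₁/a₂ = 0.2
T₁/T₂ = (a₁/a₂)^(3/2) = (0.2)^1.5 = 0.0894427

Final answer: T₁/T₂ = 0.08944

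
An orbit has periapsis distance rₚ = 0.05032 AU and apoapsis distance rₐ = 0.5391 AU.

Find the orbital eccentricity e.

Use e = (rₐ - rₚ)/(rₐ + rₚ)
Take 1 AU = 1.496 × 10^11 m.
rₚ = 0.05032 AU = 7.52787 × 10^9 m
rₐ = 0.5391 AU = 8.06494 × 10^10 m
rₐ − rₚ = 7.31215 × 10^10 m
rₐ + rₚ = 8.81772 × 10^10 m
e = (rₐ − rₚ)/(rₐ + rₚ) = 0.829256

Final answer: e = 0.8293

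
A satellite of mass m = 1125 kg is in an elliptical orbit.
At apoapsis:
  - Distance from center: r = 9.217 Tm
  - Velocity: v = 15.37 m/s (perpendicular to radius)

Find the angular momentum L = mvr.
r = 9.217 Tm = 9.217 × 10^12 m
v = 15.37 m/s
vr = 15.37 × 9.217 × 10^12 = 1.41665 × 10^14 m²/s
L = m × vr = 1125 × 1.41665 × 10^14 = 1.59373 × 10^17 kg·m²/s ≈ 1.594 × 10^17 kg·m²/s

Final answer: L = 1.594 × 10^17 kg·m²/s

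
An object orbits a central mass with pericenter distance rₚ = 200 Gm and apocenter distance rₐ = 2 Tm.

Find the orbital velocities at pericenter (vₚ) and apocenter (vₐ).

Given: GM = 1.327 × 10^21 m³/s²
rₚ = 200 Gm = 2 × 10^11 m
rₐ = 2 Tm = 2 × 10^12 m
GM = 1.327 × 10^21 m³/s²
a = (rₚ + rₐ)/2 = 1.1 × 10^12 m
Vis-viva: v² = GM (2/r − 1/a)
vₚ² = 1.327 × 10^21 × (1 × 10^-11 − 9.09091 × 10^-13) = 1.20636 × 10^10 m²/s²
vₚ = 109835 m/s ≈ 109.8 km/s
vₐ² = 1.327 × 10^21 × (1 × 10^-12 − 9.09091 × 10^-13) = 1.20636 × 10^8 m²/s²
vₐ = 10983.5 m/s ≈ 10.98 km/s

Final answer: vₚ = 109.8 km/s, vₐ = 10.98 km/s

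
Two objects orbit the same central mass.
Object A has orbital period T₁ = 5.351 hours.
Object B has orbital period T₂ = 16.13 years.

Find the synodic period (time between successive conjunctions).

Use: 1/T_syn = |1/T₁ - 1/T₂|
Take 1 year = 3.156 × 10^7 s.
T₁ = 5.351 hours = 19263.6 s
T₂ = 16.13 years = 5.09063 × 10^8 s
1/T₁ = 5.19114 × 10^-5 s⁻¹
1/T₂ = 1.96439 × 10^-9 s⁻¹
|1/T₁ − 1/T₂| = 5.19094 × 10^-5 s⁻¹
T_syn = 1 / |1/T₁ − 1/T₂| = 19264.3 s ≈ 5.351 hours

Final answer: T_syn = 5.351 hours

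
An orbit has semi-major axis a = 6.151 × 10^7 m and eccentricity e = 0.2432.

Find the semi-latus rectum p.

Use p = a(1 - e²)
a = 6.151 × 10^7 m
e = 0.2432,  e² = 0.0591462,  1 − e² = 0.940854
p = a(1 − e²) = 6.151 × 10^7 m × 0.940854 = 5.78719 × 10^7 m ≈ 5.787 × 10^7 m

Final answer: p = 5.787 × 10^7 m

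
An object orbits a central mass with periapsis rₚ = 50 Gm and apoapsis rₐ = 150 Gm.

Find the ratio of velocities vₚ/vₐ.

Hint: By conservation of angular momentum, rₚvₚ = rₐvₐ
rₚ = 50 Gm = 5 × 10^10 m
rₐ = 150 Gm = 1.5 × 10^11 m
rₚvₚ = rₐvₐ  ⇒  vₚ/vₐ = rₐ/rₚ
vₚ/vₐ = (1.5 × 10^11) / (5 × 10^10) = 3

Final answer: vₚ/vₐ = 3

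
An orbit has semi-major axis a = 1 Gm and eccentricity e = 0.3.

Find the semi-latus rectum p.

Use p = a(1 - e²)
a = 1 Gm = 1 × 10^9 m
e = 0.3,  e² = 0.09,  1 − e² = 0.91
p = a(1 − e²) = 1 × 10^9 m × 0.91 = 9.1 × 10^8 m ≈ 910 Mm

Final answer: p = 910 Mm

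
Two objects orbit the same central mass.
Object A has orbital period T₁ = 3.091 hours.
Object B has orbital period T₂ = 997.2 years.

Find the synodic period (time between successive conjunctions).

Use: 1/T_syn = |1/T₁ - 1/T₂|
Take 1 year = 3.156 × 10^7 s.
T₁ = 3.091 hours = 11127.6 s
T₂ = 997.2 years = 3.14716 × 10^10 s
1/T₁ = 8.98666 × 10^-5 s⁻¹
1/T₂ = 3.17746 × 10^-11 s⁻¹
|1/T₁ − 1/T₂| = 8.98666 × 10^-5 s⁻¹
T_syn = 1 / |1/T₁ − 1/T₂| = 11127.6 s ≈ 3.091 hours

Final answer: T_syn = 3.091 hours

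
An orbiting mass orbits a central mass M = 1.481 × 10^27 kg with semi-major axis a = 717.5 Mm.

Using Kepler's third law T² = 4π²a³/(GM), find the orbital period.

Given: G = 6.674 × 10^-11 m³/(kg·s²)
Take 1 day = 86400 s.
M = 1.481 × 10^27 kg
GM = G × M = 6.674 × 10^-11 × 1.481 × 10^27 = 9.88419 × 10^16 m³/s²
a = 717.5 Mm = 7.175 × 10^8 m
a³ = 3.69373 × 10^26 m³
T = 2π √(a³/GM) = 2π √((3.69373 × 10^26) / (9.88419 × 10^16)) = 2π × 61131.1 s
T = 384098 s ≈ 4.446 days

Final answer: 4.446 days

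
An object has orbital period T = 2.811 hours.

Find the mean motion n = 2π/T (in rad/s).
T = 2.811 hours = 10119.6 s
n = 2π / 10119.6 s = 0.000620893 rad/s ≈ 0.0006209 rad/s

Final answer: n = 0.0006209 rad/s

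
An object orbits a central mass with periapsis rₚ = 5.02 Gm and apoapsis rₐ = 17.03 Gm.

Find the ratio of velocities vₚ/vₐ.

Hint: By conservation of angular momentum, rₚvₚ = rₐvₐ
rₚ = 5.02 Gm = 5.02 × 10^9 m
rₐ = 17.03 Gm = 1.703 × 10^10 m
rₚvₚ = rₐvₐ  ⇒  vₚ/vₐ = rₐ/rₚ
vₚ/vₐ = (1.703 × 10^10) / (5.02 × 10^9) = 3.39243

Final answer: vₚ/vₐ = 3.392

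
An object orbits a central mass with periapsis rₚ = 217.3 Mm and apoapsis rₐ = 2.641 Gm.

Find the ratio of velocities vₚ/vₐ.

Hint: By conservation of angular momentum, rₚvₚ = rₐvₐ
rₚ = 217.3 Mm = 2.173 × 10^8 m
rₐ = 2.641 Gm = 2.641 × 10^9 m
rₚvₚ = rₐvₐ  ⇒  vₚ/vₐ = rₐ/rₚ
vₚ/vₐ = (2.641 × 10^9) / (2.173 × 10^8) = 12.1537

Final answer: vₚ/vₐ = 12.15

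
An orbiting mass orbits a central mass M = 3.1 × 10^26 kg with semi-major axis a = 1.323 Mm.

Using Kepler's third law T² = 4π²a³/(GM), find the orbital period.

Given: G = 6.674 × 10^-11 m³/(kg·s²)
M = 3.1 × 10^26 kg
GM = G × M = 6.674 × 10^-11 × 3.1 × 10^26 = 2.06894 × 10^16 m³/s²
a = 1.323 Mm = 1.323 × 10^6 m
a³ = 2.31569 × 10^18 m³
T = 2π √(a³/GM) = 2π √((2.31569 × 10^18) / (2.06894 × 10^16)) = 2π × 10.5795 s
T = 66.4731 s ≈ 1.108 minutes

Final answer: 1.108 minutes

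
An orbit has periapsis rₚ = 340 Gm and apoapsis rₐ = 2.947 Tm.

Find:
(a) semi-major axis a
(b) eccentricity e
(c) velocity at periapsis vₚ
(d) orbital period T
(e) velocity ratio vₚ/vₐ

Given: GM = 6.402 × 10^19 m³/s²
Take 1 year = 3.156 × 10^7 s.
rₚ = 340 Gm = 3.4 × 10^11 m
rₐ = 2.947 Tm = 2.947 × 10^12 m
GM = 6.402 × 10^19 m³/s²
a = (rₚ + rₐ)/2 = 1.6435 × 10^12 m
e = (rₐ − rₚ)/(rₐ + rₚ) = (2.607 × 10^12) / (3.287 × 10^12) = 0.793124
(a) a = 1.6435 × 10^12 m ≈ 1.643 Tm
(b) e = 0.793124 ≈ 0.7931
(c) vₚ² = GM (2/rₚ − 1/a) = 6.402 × 10^19 × (5.88235 × 10^-12 − 6.08458 × 10^-13) = 3.37635 × 10^8 m²/s²;  vₚ = 18374.8 m/s ≈ 18.37 km/s
(d) a³ = 4.43925 × 10^36 m³;  T = 2π √(a³/GM) = 2π × 2.63328 × 10^8 s = 1.65454 × 10^9 s ≈ 52.43 years
(e) vₚ/vₐ = rₐ/rₚ (angular momentum) = (2.947 × 10^12) / (3.4 × 10^11) = 8.66765 ≈ 8.668

Final answer:
(a) semi-major axis a = 1.643 Tm
(b) eccentricity e = 0.7931
(c) velocity at periapsis vₚ = 18.37 km/s
(d) orbital period T = 52.43 years
(e) velocity ratio vₚ/vₐ = 8.668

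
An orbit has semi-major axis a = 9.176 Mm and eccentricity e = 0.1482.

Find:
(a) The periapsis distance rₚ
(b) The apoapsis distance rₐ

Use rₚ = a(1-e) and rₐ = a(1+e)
a = 9.176 Mm = 9.176 × 10^6 m
e = 0.1482:  1 − e = 0.8518,  1 + e = 1.1482
(a) rₚ = a(1 − e) = 9.176 × 10^6 m × 0.8518 = 7.81612 × 10^6 m ≈ 7.816 Mm
(b) rₐ = a(1 + e) = 9.176 × 10^6 m × 1.1482 = 1.05359 × 10^7 m ≈ 10.54 Mm

Final answer:
(a) rₚ = 7.816 Mm
(b) rₐ = 10.54 Mm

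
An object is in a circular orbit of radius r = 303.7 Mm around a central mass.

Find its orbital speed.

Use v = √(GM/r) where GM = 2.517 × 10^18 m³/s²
r = 303.7 Mm = 3.037 × 10^8 m
GM = 2.517 × 10^18 m³/s²
GM/r = (2.517 × 10^18) / (3.037 × 10^8) = 8.28778 × 10^9 m²/s²
v = √(GM/r) = 91037.3 m/s ≈ 91.04 km/s

Final answer: 91.04 km/s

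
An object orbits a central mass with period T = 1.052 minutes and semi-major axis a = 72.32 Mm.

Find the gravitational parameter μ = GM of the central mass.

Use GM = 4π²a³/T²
T = 1.052 minutes = 63.12 s
a = 72.32 Mm = 7.232 × 10^7 m
a³ = 3.78247 × 10^23 m³
T² = 3984.13 s²
GM = 4π² × (3.78247 × 10^23) / 3984.13 = 3.74801 × 10^21 m³/s²
GM ≈ 3.748 × 10^21 m³/s²

Final answer: GM = 3.748 × 10^21 m³/s²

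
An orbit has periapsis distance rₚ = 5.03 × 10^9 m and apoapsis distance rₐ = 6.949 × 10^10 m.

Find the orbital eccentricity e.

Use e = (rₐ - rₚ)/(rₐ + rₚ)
rₚ = 5.03 × 10^9 m
rₐ = 6.949 × 10^10 m
rₐ − rₚ = 6.446 × 10^10 m
rₐ + rₚ = 7.452 × 10^10 m
e = (rₐ − rₚ)/(rₐ + rₚ) = 0.865003

Final answer: e = 0.865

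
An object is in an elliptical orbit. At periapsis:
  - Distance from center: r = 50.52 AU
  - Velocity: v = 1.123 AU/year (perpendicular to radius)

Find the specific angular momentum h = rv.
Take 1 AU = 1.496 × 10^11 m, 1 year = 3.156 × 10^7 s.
r = 50.52 AU = 7.55779 × 10^12 m
v = 1.123 AU/year = 5323.22 m/s
h = rv = 7.55779 × 10^12 × 5323.22 = 4.02318 × 10^16 m²/s ≈ 4.023 × 10^16 m²/s

Final answer: h = 4.023 × 10^16 m²/s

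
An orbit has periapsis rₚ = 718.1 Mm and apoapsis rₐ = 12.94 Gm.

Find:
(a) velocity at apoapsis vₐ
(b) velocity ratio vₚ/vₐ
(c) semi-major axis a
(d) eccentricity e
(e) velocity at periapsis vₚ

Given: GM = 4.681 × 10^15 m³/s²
rₚ = 718.1 Mm = 7.181 × 10^8 m
rₐ = 12.94 Gm = 1.294 × 10^10 m
GM = 4.681 × 10^15 m³/s²
a = (rₚ + rₐ)/2 = 6.82905 × 10^9 m
e = (rₐ − rₚ)/(rₐ + rₚ) = (1.22219 × 10^10) / (1.36581 × 10^10) = 0.894846
(a) vₐ² = GM (2/rₐ − 1/a) = 4.681 × 10^15 × (1.5456 × 10^-10 − 1.46433 × 10^-10) = 38039 m²/s²;  vₐ = 195.036 m/s ≈ 195 m/s
(b) vₚ/vₐ = rₐ/rₚ (angular momentum) = (1.294 × 10^10) / (7.181 × 10^8) = 18.0198 ≈ 18.02
(c) a = 6.82905 × 10^9 m ≈ 6.829 Gm
(d) e = 0.894846 ≈ 0.8948
(e) vₚ² = GM (2/rₚ − 1/a) = 4.681 × 10^15 × (2.78513 × 10^-9 − 1.46433 × 10^-10) = 1.23517 × 10^7 m²/s²;  vₚ = 3514.5 m/s ≈ 3.515 km/s

Final answer:
(a) velocity at apoapsis vₐ = 195 m/s
(b) velocity ratio vₚ/vₐ = 18.02
(c) semi-major axis a = 6.829 Gm
(d) eccentricity e = 0.8948
(e) velocity at periapsis vₚ = 3.515 km/s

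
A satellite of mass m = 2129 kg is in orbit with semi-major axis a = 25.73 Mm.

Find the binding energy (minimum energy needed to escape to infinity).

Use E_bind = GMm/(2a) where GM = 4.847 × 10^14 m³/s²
a = 25.73 Mm = 2.573 × 10^7 m
GM = 4.847 × 10^14 m³/s²
m = 2129 kg
GMm = 4.847 × 10^14 × 2129 = 1.03193 × 10^18 m³·kg/s²
2a = 5.146 × 10^7 m
E_bind = GMm/(2a) = 2.0053 × 10^10 J ≈ 20.05 GJ

Final answer: 20.05 GJ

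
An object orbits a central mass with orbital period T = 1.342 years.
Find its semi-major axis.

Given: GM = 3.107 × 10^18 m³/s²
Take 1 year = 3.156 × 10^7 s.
T = 1.342 years = 4.23535 × 10^7 s
GM = 3.107 × 10^18 m³/s²
Kepler's third law: a³ = GM T² / (4π²)
T² = 1.79382 × 10^15 s²
a³ = (3.107 × 10^18) × (1.79382 × 10^15) / (4π²) = 1.41176 × 10^32 m³
a = (a³)^(1/3) = 5.20699 × 10^10 m ≈ 5.207 × 10^10 m

Final answer: 5.207 × 10^10 m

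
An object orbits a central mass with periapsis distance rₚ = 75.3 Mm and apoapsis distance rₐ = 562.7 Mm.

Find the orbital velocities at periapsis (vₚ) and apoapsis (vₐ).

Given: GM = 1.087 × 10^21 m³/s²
rₚ = 75.3 Mm = 7.53 × 10^7 m
rₐ = 562.7 Mm = 5.627 × 10^8 m
GM = 1.087 × 10^21 m³/s²
a = (rₚ + rₐ)/2 = 3.19 × 10^8 m
Vis-viva: v² = GM (2/r − 1/a)
vₚ² = 1.087 × 10^21 × (2.65604 × 10^-8 − 3.1348 × 10^-9) = 2.54637 × 10^13 m²/s²
vₚ = 5.04615 × 10^6 m/s ≈ 5046 km/s
vₐ² = 1.087 × 10^21 × (3.55429 × 10^-9 − 3.1348 × 10^-9) = 4.55992 × 10^11 m²/s²
vₐ = 675272 m/s ≈ 675.3 km/s

Final answer: vₚ = 5046 km/s, vₐ = 675.3 km/s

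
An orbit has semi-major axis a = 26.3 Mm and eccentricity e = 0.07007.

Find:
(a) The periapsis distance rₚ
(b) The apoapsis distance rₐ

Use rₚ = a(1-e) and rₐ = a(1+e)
a = 26.3 Mm = 2.63 × 10^7 m
e = 0.07007:  1 − e = 0.92993,  1 + e = 1.07007
(a) rₚ = a(1 − e) = 2.63 × 10^7 m × 0.92993 = 2.44572 × 10^7 m ≈ 24.46 Mm
(b) rₐ = a(1 + e) = 2.63 × 10^7 m × 1.07007 = 2.81428 × 10^7 m ≈ 28.14 Mm

Final answer:
(a) rₚ = 24.46 Mm
(b) rₐ = 28.14 Mm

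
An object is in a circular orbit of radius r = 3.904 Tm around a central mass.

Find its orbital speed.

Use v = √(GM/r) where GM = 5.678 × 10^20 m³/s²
r = 3.904 Tm = 3.904 × 10^12 m
GM = 5.678 × 10^20 m³/s²
GM/r = (5.678 × 10^20) / (3.904 × 10^12) = 1.45441 × 10^8 m²/s²
v = √(GM/r) = 12059.9 m/s ≈ 12.06 km/s

Final answer: 12.06 km/s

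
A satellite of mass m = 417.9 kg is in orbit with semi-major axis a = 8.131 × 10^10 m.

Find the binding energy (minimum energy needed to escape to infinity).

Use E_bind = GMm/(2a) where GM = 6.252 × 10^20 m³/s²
a = 8.131 × 10^10 m
GM = 6.252 × 10^20 m³/s²
m = 417.9 kg
GMm = 6.252 × 10^20 × 417.9 = 2.61271 × 10^23 m³·kg/s²
2a = 1.6262 × 10^11 m
E_bind = GMm/(2a) = 1.60664 × 10^12 J ≈ 1.607 TJ

Final answer: 1.607 TJ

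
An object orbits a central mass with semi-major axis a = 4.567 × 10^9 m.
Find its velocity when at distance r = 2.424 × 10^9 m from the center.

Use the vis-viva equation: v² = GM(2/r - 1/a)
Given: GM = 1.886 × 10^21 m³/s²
a = 4.567 × 10^9 m
r = 2.424 × 10^9 m
GM = 1.886 × 10^21 m³/s²
2/r − 1/a = 8.25083 × 10^-10 − 2.18962 × 10^-10 = 6.0612 × 10^-10 m⁻¹
v² = GM (2/r − 1/a) = 1.14314 × 10^12 m²/s²
v = 1.06918 × 10^6 m/s ≈ 1069 km/s

Final answer: 1069 km/s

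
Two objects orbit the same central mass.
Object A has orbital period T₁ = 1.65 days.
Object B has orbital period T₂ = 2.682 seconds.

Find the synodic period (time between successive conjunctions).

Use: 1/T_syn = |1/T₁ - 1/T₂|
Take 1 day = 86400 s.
T₁ = 1.65 days = 142560 s
T₂ = 2.682 seconds
1/T₁ = 7.01459 × 10^-6 s⁻¹
1/T₂ = 0.372856 s⁻¹
|1/T₁ − 1/T₂| = 0.372849 s⁻¹
T_syn = 1 / |1/T₁ − 1/T₂| = 2.68205 s ≈ 2.682 seconds

Final answer: T_syn = 2.682 seconds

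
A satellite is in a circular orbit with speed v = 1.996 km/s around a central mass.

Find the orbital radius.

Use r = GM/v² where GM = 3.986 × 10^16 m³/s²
v = 1.996 km/s = 1996 m/s
GM = 3.986 × 10^16 m³/s²
v² = 3.98402 × 10^6 m²/s²
r = GM/v² = (3.986 × 10^16) / (3.98402 × 10^6) = 1.0005 × 10^10 m ≈ 10 Gm

Final answer: 10 Gm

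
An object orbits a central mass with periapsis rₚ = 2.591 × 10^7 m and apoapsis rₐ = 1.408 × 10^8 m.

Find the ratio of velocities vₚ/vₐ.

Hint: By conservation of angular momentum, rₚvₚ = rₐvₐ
rₚ = 2.591 × 10^7 m
rₐ = 1.408 × 10^8 m
rₚvₚ = rₐvₐ  ⇒  vₚ/vₐ = rₐ/rₚ
vₚ/vₐ = (1.408 × 10^8) / (2.591 × 10^7) = 5.4342

Final answer: vₚ/vₐ = 5.434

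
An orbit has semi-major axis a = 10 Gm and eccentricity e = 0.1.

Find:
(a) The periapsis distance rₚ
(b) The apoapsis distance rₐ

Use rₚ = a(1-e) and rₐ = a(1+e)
a = 10 Gm = 1 × 10^10 m
e = 0.1:  1 − e = 0.9,  1 + e = 1.1
(a) rₚ = a(1 − e) = 1 × 10^10 m × 0.9 = 9 × 10^9 m ≈ 9 Gm
(b) rₐ = a(1 + e) = 1 × 10^10 m × 1.1 = 1.1 × 10^10 m ≈ 11 Gm

Final answer:
(a) rₚ = 9 Gm
(b) rₐ = 11 Gm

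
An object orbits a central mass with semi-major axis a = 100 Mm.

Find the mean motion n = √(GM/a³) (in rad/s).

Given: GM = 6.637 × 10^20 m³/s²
a = 100 Mm = 1 × 10^8 m
GM = 6.637 × 10^20 m³/s²
a³ = 1 × 10^24 m³
GM/a³ = (6.637 × 10^20) / (1 × 10^24) = 0.0006637 s⁻²
n = √(GM/a³) = 0.0257624 rad/s ≈ 0.02576 rad/s

Final answer: n = 0.02576 rad/s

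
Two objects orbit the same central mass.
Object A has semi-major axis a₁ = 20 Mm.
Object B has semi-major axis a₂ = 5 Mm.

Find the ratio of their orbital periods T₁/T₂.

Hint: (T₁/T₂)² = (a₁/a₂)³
a₁ = 20 Mm = 2 × 10^7 m
a₂ = 5 Mm = 5 × 10^6 m
a₁/a₂ = 4
T₁/T₂ = (a₁/a₂)^(3/2) = (4)^1.5 = 8

Final answer: T₁/T₂ = 8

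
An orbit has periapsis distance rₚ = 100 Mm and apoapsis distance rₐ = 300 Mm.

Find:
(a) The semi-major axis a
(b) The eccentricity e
rₚ = 100 Mm = 1 × 10^8 m
rₐ = 300 Mm = 3 × 10^8 m
(a) a = (rₚ + rₐ)/2 = 2 × 10^8 m ≈ 200 Mm
(b) e = (rₐ − rₚ)/(rₐ + rₚ) = (2 × 10^8) / (4 × 10^8) = 0.5

Final answer:
(a) a = 200 Mm
(b) e = 0.5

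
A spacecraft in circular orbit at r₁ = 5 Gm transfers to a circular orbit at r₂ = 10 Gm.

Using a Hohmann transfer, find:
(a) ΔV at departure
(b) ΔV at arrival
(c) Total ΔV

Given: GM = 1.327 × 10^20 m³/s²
r₁ = 5 Gm = 5 × 10^9 m
r₂ = 10 Gm = 1 × 10^10 m
GM = 1.327 × 10^20 m³/s²
Transfer ellipse: a_t = (r₁ + r₂)/2 = 7.5 × 10^9 m
Circular speed at r₁: v₁ = √(GM/r₁) = 162911 m/s
Transfer speed at r₁ (periapsis): v₁ₜ = √(GM(2/r₁ − 1/a_t)) = 188113 m/s
(a) ΔV₁ = v₁ₜ − v₁ = 25202.4 m/s ≈ 25.2 km/s
Circular speed at r₂: v₂ = √(GM/r₂) = 115195 m/s
Transfer speed at r₂ (apoapsis): v₂ₜ = √(GM(2/r₂ − 1/a_t)) = 94056.7 m/s
(b) ΔV₂ = v₂ − v₂ₜ = 21138.8 m/s ≈ 21.14 km/s
(c) ΔV_total = ΔV₁ + ΔV₂ = 46341.2 m/s ≈ 46.34 km/s

Final answer:
(a) ΔV₁ = 25.2 km/s
(b) ΔV₂ = 21.14 km/s
(c) ΔV_total = 46.34 km/s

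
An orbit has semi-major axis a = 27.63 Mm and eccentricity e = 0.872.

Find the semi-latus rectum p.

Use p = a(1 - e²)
a = 27.63 Mm = 2.763 × 10^7 m
e = 0.872,  e² = 0.760384,  1 − e² = 0.239616
p = a(1 − e²) = 2.763 × 10^7 m × 0.239616 = 6.62059 × 10^6 m ≈ 6.621 Mm

Final answer: p = 6.621 Mm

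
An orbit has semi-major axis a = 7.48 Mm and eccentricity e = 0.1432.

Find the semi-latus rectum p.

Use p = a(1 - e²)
a = 7.48 Mm = 7.48 × 10^6 m
e = 0.1432,  e² = 0.0205062,  1 − e² = 0.979494
p = a(1 − e²) = 7.48 × 10^6 m × 0.979494 = 7.32661 × 10^6 m ≈ 7.327 Mm

Final answer: p = 7.327 Mm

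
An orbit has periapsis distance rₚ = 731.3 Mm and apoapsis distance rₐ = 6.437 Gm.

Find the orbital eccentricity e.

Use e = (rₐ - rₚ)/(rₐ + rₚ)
rₚ = 731.3 Mm = 7.313 × 10^8 m
rₐ = 6.437 Gm = 6.437 × 10^9 m
rₐ − rₚ = 5.7057 × 10^9 m
rₐ + rₚ = 7.1683 × 10^9 m
e = (rₐ − rₚ)/(rₐ + rₚ) = 0.795963

Final answer: e = 0.796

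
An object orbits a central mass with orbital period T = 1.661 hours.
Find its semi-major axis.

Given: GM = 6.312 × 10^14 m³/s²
T = 1.661 hours = 5979.6 s
GM = 6.312 × 10^14 m³/s²
Kepler's third law: a³ = GM T² / (4π²)
T² = 3.57556 × 10^7 s²
a³ = (6.312 × 10^14) × (3.57556 × 10^7) / (4π²) = 5.71678 × 10^20 m³
a = (a³)^(1/3) = 8.29947 × 10^6 m ≈ 8.299 Mm

Final answer: 8.299 Mm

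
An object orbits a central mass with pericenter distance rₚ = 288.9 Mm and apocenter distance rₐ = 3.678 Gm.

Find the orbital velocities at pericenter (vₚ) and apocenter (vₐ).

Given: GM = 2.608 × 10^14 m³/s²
rₚ = 288.9 Mm = 2.889 × 10^8 m
rₐ = 3.678 Gm = 3.678 × 10^9 m
GM = 2.608 × 10^14 m³/s²
a = (rₚ + rₐ)/2 = 1.98345 × 10^9 m
Vis-viva: v² = GM (2/r − 1/a)
vₚ² = 2.608 × 10^14 × (6.92281 × 10^-9 − 5.04172 × 10^-10) = 1.67398 × 10^6 m²/s²
vₚ = 1293.82 m/s ≈ 1.294 km/s
vₐ² = 2.608 × 10^14 × (5.43774 × 10^-10 − 5.04172 × 10^-10) = 10328.1 m²/s²
vₐ = 101.627 m/s ≈ 101.6 m/s

Final answer: vₚ = 1.294 km/s, vₐ = 101.6 m/s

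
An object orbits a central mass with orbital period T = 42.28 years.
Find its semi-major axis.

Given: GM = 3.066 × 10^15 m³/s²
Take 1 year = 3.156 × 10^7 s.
T = 42.28 years = 1.33436 × 10^9 s
GM = 3.066 × 10^15 m³/s²
Kepler's third law: a³ = GM T² / (4π²)
T² = 1.78051 × 10^18 s²
a³ = (3.066 × 10^15) × (1.78051 × 10^18) / (4π²) = 1.38279 × 10^32 m³
a = (a³)^(1/3) = 5.17113 × 10^10 m ≈ 51.71 Gm

Final answer: 51.71 Gm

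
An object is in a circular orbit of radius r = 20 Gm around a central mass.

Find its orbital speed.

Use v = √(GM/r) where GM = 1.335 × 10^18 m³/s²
r = 20 Gm = 2 × 10^10 m
GM = 1.335 × 10^18 m³/s²
GM/r = (1.335 × 10^18) / (2 × 10^10) = 6.675 × 10^7 m²/s²
v = √(GM/r) = 8170.07 m/s ≈ 8.17 km/s

Final answer: 8.17 km/s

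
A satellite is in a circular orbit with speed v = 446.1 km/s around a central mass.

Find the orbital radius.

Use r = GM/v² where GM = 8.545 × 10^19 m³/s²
v = 446.1 km/s = 446100 m/s
GM = 8.545 × 10^19 m³/s²
v² = 1.99005 × 10^11 m²/s²
r = GM/v² = (8.545 × 10^19) / (1.99005 × 10^11) = 4.29386 × 10^8 m ≈ 429.4 Mm

Final answer: 429.4 Mm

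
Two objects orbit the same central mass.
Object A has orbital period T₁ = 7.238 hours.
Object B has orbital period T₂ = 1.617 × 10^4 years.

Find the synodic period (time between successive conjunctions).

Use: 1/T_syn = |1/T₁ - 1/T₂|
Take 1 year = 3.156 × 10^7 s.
T₁ = 7.238 hours = 26056.8 s
T₂ = 1.617 × 10^4 years = 5.10325 × 10^11 s
1/T₁ = 3.83777 × 10^-5 s⁻¹
1/T₂ = 1.95953 × 10^-12 s⁻¹
|1/T₁ − 1/T₂| = 3.83777 × 10^-5 s⁻¹
T_syn = 1 / |1/T₁ − 1/T₂| = 26056.8 s ≈ 7.238 hours

Final answer: T_syn = 7.238 hours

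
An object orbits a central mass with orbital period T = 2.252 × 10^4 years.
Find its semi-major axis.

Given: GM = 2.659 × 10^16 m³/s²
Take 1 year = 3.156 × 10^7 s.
T = 2.252 × 10^4 years = 7.10731 × 10^11 s
GM = 2.659 × 10^16 m³/s²
Kepler's third law: a³ = GM T² / (4π²)
T² = 5.05139 × 10^23 s²
a³ = (2.659 × 10^16) × (5.05139 × 10^23) / (4π²) = 3.40227 × 10^38 m³
a = (a³)^(1/3) = 6.98109 × 10^12 m ≈ 6.981 × 10^12 m

Final answer: 6.981 × 10^12 m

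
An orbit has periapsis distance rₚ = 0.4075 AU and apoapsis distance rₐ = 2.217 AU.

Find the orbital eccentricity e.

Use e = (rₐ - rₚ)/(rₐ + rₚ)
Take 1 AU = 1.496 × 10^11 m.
rₚ = 0.4075 AU = 6.0962 × 10^10 m
rₐ = 2.217 AU = 3.31663 × 10^11 m
rₐ − rₚ = 2.70701 × 10^11 m
rₐ + rₚ = 3.92625 × 10^11 m
e = (rₐ − rₚ)/(rₐ + rₚ) = 0.689465

Final answer: e = 0.6895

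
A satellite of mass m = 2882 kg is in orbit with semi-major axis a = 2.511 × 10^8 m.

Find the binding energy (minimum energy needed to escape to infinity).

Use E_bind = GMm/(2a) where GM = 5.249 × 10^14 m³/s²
a = 2.511 × 10^8 m
GM = 5.249 × 10^14 m³/s²
m = 2882 kg
GMm = 5.249 × 10^14 × 2882 = 1.51276 × 10^18 m³·kg/s²
2a = 5.022 × 10^8 m
E_bind = GMm/(2a) = 3.01227 × 10^9 J ≈ 3.012 GJ

Final answer: 3.012 GJ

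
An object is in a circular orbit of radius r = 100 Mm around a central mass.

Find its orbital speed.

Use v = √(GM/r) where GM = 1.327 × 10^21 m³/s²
r = 100 Mm = 1 × 10^8 m
GM = 1.327 × 10^21 m³/s²
GM/r = (1.327 × 10^21) / (1 × 10^8) = 1.327 × 10^13 m²/s²
v = √(GM/r) = 3.6428 × 10^6 m/s ≈ 3643 km/s

Final answer: 3643 km/s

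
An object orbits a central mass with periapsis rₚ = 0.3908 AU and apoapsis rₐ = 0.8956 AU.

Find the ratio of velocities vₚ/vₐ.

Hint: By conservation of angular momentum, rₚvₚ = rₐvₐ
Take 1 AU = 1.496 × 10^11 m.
rₚ = 0.3908 AU = 5.84637 × 10^10 m
rₐ = 0.8956 AU = 1.33982 × 10^11 m
rₚvₚ = rₐvₐ  ⇒  vₚ/vₐ = rₐ/rₚ
vₚ/vₐ = (1.33982 × 10^11) / (5.84637 × 10^10) = 2.29171

Final answer: vₚ/vₐ = 2.292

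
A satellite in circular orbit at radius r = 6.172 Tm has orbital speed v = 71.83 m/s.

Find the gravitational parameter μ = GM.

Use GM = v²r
r = 6.172 Tm = 6.172 × 10^12 m
v = 71.83 m/s
v² = 5159.55 m²/s²
GM = v²r = 5159.55 × 6.172 × 10^12 = 3.18447 × 10^16 m³/s²
GM ≈ 3.184 × 10^16 m³/s²

Final answer: GM = 3.184 × 10^16 m³/s²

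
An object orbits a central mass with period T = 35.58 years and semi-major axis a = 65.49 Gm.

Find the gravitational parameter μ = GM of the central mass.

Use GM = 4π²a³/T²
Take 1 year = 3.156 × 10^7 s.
T = 35.58 years = 1.1229 × 10^9 s
a = 65.49 Gm = 6.549 × 10^10 m
a³ = 2.80883 × 10^32 m³
T² = 1.26092 × 10^18 s²
GM = 4π² × (2.80883 × 10^32) / (1.26092 × 10^18) = 8.79425 × 10^15 m³/s²
GM ≈ 8.794 × 10^15 m³/s²

Final answer: GM = 8.794 × 10^15 m³/s²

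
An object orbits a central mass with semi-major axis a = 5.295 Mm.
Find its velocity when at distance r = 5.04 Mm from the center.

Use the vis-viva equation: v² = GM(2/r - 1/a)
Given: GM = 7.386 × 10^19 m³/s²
a = 5.295 Mm = 5.295 × 10^6 m
r = 5.04 Mm = 5.04 × 10^6 m
GM = 7.386 × 10^19 m³/s²
2/r − 1/a = 3.96825 × 10^-7 − 1.88857 × 10^-7 = 2.07968 × 10^-7 m⁻¹
v² = GM (2/r − 1/a) = 1.53605 × 10^13 m²/s²
v = 3.91925 × 10^6 m/s ≈ 3919 km/s

Final answer: 3919 km/s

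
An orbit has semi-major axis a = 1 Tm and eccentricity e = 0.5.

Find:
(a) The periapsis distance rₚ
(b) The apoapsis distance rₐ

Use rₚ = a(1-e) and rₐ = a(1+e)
a = 1 Tm = 1 × 10^12 m
e = 0.5:  1 − e = 0.5,  1 + e = 1.5
(a) rₚ = a(1 − e) = 1 × 10^12 m × 0.5 = 5 × 10^11 m ≈ 500 Gm
(b) rₐ = a(1 + e) = 1 × 10^12 m × 1.5 = 1.5 × 10^12 m ≈ 1.5 Tm

Final answer:
(a) rₚ = 500 Gm
(b) rₐ = 1.5 Tm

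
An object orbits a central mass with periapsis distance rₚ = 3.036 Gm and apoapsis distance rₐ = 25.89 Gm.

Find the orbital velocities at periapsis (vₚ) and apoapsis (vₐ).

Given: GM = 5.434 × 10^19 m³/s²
rₚ = 3.036 Gm = 3.036 × 10^9 m
rₐ = 25.89 Gm = 2.589 × 10^10 m
GM = 5.434 × 10^19 m³/s²
a = (rₚ + rₐ)/2 = 1.4463 × 10^10 m
Vis-viva: v² = GM (2/r − 1/a)
vₚ² = 5.434 × 10^19 × (6.58762 × 10^-10 − 6.91419 × 10^-11) = 3.20399 × 10^10 m²/s²
vₚ = 178997 m/s ≈ 179 km/s
vₐ² = 5.434 × 10^19 × (7.72499 × 10^-11 − 6.91419 × 10^-11) = 4.40586 × 10^8 m²/s²
vₐ = 20990.1 m/s ≈ 20.99 km/s

Final answer: vₚ = 179 km/s, vₐ = 20.99 km/s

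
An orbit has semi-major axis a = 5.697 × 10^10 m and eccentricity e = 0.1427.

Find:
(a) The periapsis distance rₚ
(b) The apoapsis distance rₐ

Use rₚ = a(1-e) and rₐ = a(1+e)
a = 5.697 × 10^10 m
e = 0.1427:  1 − e = 0.8573,  1 + e = 1.1427
(a) rₚ = a(1 − e) = 5.697 × 10^10 m × 0.8573 = 4.88404 × 10^10 m ≈ 4.884 × 10^10 m
(b) rₐ = a(1 + e) = 5.697 × 10^10 m × 1.1427 = 6.50996 × 10^10 m ≈ 6.51 × 10^10 m

Final answer:
(a) rₚ = 4.884 × 10^10 m
(b) rₐ = 6.51 × 10^10 m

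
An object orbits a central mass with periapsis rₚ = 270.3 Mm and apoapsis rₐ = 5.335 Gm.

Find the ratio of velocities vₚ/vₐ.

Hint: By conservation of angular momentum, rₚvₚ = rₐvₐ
rₚ = 270.3 Mm = 2.703 × 10^8 m
rₐ = 5.335 Gm = 5.335 × 10^9 m
rₚvₚ = rₐvₐ  ⇒  vₚ/vₐ = rₐ/rₚ
vₚ/vₐ = (5.335 × 10^9) / (2.703 × 10^8) = 19.7373

Final answer: vₚ/vₐ = 19.74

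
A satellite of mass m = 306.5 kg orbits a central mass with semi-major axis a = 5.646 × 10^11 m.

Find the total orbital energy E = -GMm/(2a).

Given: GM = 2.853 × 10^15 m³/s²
a = 5.646 × 10^11 m
GM = 2.853 × 10^15 m³/s²
2a = 1.1292 × 10^12 m
GMm = 2.853 × 10^15 × 306.5 = 8.74444 × 10^17 m³·kg/s²
E = −GMm/(2a) = -774393 J ≈ -774.4 kJ

Final answer: -774.4 kJ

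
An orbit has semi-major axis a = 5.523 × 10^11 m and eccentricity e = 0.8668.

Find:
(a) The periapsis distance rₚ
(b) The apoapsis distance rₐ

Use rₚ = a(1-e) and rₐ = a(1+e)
a = 5.523 × 10^11 m
e = 0.8668:  1 − e = 0.1332,  1 + e = 1.8668
(a) rₚ = a(1 − e) = 5.523 × 10^11 m × 0.1332 = 7.35664 × 10^10 m ≈ 7.357 × 10^10 m
(b) rₐ = a(1 + e) = 5.523 × 10^11 m × 1.8668 = 1.03103 × 10^12 m ≈ 1.031 × 10^12 m

Final answer:
(a) rₚ = 7.357 × 10^10 m
(b) rₐ = 1.031 × 10^12 m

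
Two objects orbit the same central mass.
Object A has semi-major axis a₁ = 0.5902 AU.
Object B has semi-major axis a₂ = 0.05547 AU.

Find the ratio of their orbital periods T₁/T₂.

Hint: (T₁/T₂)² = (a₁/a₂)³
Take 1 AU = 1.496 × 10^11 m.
a₁ = 0.5902 AU = 8.82939 × 10^10 m
a₂ = 0.05547 AU = 8.29831 × 10^9 m
a₁/a₂ = 10.64
T₁/T₂ = (a₁/a₂)^(3/2) = (10.64)^1.5 = 34.7066

Final answer: T₁/T₂ = 34.71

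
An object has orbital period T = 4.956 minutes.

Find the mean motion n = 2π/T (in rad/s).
T = 4.956 minutes = 297.36 s
n = 2π / 297.36 s = 0.0211299 rad/s ≈ 0.02113 rad/s

Final answer: n = 0.02113 rad/s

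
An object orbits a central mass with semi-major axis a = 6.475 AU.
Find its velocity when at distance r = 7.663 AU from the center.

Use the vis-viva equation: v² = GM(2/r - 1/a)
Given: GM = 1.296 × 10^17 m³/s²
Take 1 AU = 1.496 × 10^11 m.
a = 6.475 AU = 9.6866 × 10^11 m
r = 7.663 AU = 1.14638 × 10^12 m
GM = 1.296 × 10^17 m³/s²
2/r − 1/a = 1.74461 × 10^-12 − 1.03235 × 10^-12 = 7.12261 × 10^-13 m⁻¹
v² = GM (2/r − 1/a) = 92309 m²/s²
v = 303.824 m/s ≈ 303.8 m/s

Final answer: 303.8 m/s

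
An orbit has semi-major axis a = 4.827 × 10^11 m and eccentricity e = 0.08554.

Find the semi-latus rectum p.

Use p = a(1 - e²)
a = 4.827 × 10^11 m
e = 0.08554,  e² = 0.00731709,  1 − e² = 0.992683
p = a(1 − e²) = 4.827 × 10^11 m × 0.992683 = 4.79168 × 10^11 m ≈ 4.792 × 10^11 m

Final answer: p = 4.792 × 10^11 m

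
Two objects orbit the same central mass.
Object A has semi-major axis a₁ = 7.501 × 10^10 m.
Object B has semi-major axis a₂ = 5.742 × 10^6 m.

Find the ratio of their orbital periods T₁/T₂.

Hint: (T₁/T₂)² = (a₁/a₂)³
a₁ = 7.501 × 10^10 m
a₂ = 5.742 × 10^6 m
a₁/a₂ = 13063.4
T₁/T₂ = (a₁/a₂)^(3/2) = (13063.4)^1.5 = 1.49308 × 10^6

Final answer: T₁/T₂ = 1.493 × 10^6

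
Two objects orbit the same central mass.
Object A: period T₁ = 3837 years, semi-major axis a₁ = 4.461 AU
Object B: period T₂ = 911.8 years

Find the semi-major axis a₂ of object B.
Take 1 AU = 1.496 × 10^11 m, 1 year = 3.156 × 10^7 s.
T₁ = 3837 years = 1.21096 × 10^11 s
T₂ = 911.8 years = 2.87764 × 10^10 s
a₁ = 4.461 AU = 6.67366 × 10^11 m
Kepler's third law: (T₂/T₁)² = (a₂/a₁)³  ⇒  a₂ = a₁ (T₂/T₁)^(2/3)
T₂/T₁ = 0.237634
(T₂/T₁)^(2/3) = 0.383653
a₂ = 6.67366 × 10^11 m × 0.383653 = 2.56037 × 10^11 m ≈ 1.711 AU

Final answer: a₂ = 1.711 AU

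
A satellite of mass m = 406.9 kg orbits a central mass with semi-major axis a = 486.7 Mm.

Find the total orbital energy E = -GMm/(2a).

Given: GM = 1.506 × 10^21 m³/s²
a = 486.7 Mm = 4.867 × 10^8 m
GM = 1.506 × 10^21 m³/s²
2a = 9.734 × 10^8 m
GMm = 1.506 × 10^21 × 406.9 = 6.12791 × 10^23 m³·kg/s²
E = −GMm/(2a) = -6.29537 × 10^14 J ≈ -629.5 TJ

Final answer: -629.5 TJ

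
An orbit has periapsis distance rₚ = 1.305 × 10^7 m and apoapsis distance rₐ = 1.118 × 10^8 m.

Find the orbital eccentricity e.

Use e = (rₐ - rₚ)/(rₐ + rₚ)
rₚ = 1.305 × 10^7 m
rₐ = 1.118 × 10^8 m
rₐ − rₚ = 9.875 × 10^7 m
rₐ + rₚ = 1.2485 × 10^8 m
e = (rₐ − rₚ)/(rₐ + rₚ) = 0.790949

Final answer: e = 0.7909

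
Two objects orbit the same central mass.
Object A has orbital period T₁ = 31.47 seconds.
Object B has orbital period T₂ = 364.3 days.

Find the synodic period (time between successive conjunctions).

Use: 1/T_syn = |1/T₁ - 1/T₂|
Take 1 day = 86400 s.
T₁ = 31.47 seconds
T₂ = 364.3 days = 3.14755 × 10^7 s
1/T₁ = 0.0317763 s⁻¹
1/T₂ = 3.17707 × 10^-8 s⁻¹
|1/T₁ − 1/T₂| = 0.0317763 s⁻¹
T_syn = 1 / |1/T₁ − 1/T₂| = 31.47 s ≈ 31.47 seconds

Final answer: T_syn = 31.47 seconds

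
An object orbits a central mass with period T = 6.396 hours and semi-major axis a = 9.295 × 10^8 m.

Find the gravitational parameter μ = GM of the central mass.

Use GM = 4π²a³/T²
T = 6.396 hours = 23025.6 s
a = 9.295 × 10^8 m
a³ = 8.0306 × 10^26 m³
T² = 5.30178 × 10^8 s²
GM = 4π² × (8.0306 × 10^26) / (5.30178 × 10^8) = 5.97979 × 10^19 m³/s²
GM ≈ 5.98 × 10^19 m³/s²

Final answer: GM = 5.98 × 10^19 m³/s²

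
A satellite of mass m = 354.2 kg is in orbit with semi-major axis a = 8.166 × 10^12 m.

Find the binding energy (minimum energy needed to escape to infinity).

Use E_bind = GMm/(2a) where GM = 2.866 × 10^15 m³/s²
a = 8.166 × 10^12 m
GM = 2.866 × 10^15 m³/s²
m = 354.2 kg
GMm = 2.866 × 10^15 × 354.2 = 1.01514 × 10^18 m³·kg/s²
2a = 1.6332 × 10^13 m
E_bind = GMm/(2a) = 62156.3 J ≈ 62.16 kJ

Final answer: 62.16 kJ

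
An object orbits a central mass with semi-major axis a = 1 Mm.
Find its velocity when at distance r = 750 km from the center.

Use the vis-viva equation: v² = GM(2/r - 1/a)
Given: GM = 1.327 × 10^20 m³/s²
a = 1 Mm = 1 × 10^6 m
r = 750 km = 750000 m
GM = 1.327 × 10^20 m³/s²
2/r − 1/a = 2.66667 × 10^-6 − 1 × 10^-6 = 1.66667 × 10^-6 m⁻¹
v² = GM (2/r − 1/a) = 2.21167 × 10^14 m²/s²
v = 1.48717 × 10^7 m/s ≈ 1.487 × 10^4 km/s

Final answer: 1.487 × 10^4 km/s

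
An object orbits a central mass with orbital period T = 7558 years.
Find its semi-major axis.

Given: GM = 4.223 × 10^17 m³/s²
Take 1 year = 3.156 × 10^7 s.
T = 7558 years = 2.3853 × 10^11 s
GM = 4.223 × 10^17 m³/s²
Kepler's third law: a³ = GM T² / (4π²)
T² = 5.68968 × 10^22 s²
a³ = (4.223 × 10^17) × (5.68968 × 10^22) / (4π²) = 6.08624 × 10^38 m³
a = (a³)^(1/3) = 8.47454 × 10^12 m ≈ 8.475 Tm

Final answer: 8.475 Tm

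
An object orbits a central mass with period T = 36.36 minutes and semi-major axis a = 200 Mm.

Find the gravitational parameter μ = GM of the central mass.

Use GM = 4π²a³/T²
T = 36.36 minutes = 2181.6 s
a = 200 Mm = 2 × 10^8 m
a³ = 8 × 10^24 m³
T² = 4.75938 × 10^6 s²
GM = 4π² × (8 × 10^24) / (4.75938 × 10^6) = 6.63589 × 10^19 m³/s²
GM ≈ 6.636 × 10^19 m³/s²

Final answer: GM = 6.636 × 10^19 m³/s²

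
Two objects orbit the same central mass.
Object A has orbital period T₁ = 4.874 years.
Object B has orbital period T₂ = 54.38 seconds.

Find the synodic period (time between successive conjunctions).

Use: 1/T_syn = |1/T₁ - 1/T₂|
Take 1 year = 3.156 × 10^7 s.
T₁ = 4.874 years = 1.53823 × 10^8 s
T₂ = 54.38 seconds
1/T₁ = 6.50096 × 10^-9 s⁻¹
1/T₂ = 0.0183891 s⁻¹
|1/T₁ − 1/T₂| = 0.0183891 s⁻¹
T_syn = 1 / |1/T₁ − 1/T₂| = 54.38 s ≈ 54.38 seconds

Final answer: T_syn = 54.38 seconds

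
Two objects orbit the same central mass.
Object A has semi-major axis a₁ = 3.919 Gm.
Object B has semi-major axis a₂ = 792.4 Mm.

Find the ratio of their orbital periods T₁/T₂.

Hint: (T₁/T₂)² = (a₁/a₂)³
a₁ = 3.919 Gm = 3.919 × 10^9 m
a₂ = 792.4 Mm = 7.924 × 10^8 m
a₁/a₂ = 4.94573
T₁/T₂ = (a₁/a₂)^(3/2) = (4.94573)^1.5 = 10.9988

Final answer: T₁/T₂ = 11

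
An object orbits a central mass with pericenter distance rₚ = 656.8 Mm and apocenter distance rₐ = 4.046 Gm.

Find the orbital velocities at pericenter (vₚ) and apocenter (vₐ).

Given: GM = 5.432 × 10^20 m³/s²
rₚ = 656.8 Mm = 6.568 × 10^8 m
rₐ = 4.046 Gm = 4.046 × 10^9 m
GM = 5.432 × 10^20 m³/s²
a = (rₚ + rₐ)/2 = 2.3514 × 10^9 m
Vis-viva: v² = GM (2/r − 1/a)
vₚ² = 5.432 × 10^20 × (3.04507 × 10^-9 − 4.25279 × 10^-10) = 1.42307 × 10^12 m²/s²
vₚ = 1.19292 × 10^6 m/s ≈ 1193 km/s
vₐ² = 5.432 × 10^20 × (4.94315 × 10^-10 − 4.25279 × 10^-10) = 3.75008 × 10^10 m²/s²
vₐ = 193651 m/s ≈ 193.7 km/s

Final answer: vₚ = 1193 km/s, vₐ = 193.7 km/s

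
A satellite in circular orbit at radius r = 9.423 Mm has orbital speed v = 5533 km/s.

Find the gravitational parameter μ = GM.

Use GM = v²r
r = 9.423 Mm = 9.423 × 10^6 m
v = 5533 km/s = 5.533 × 10^6 m/s
v² = 3.06141 × 10^13 m²/s²
GM = v²r = 3.06141 × 10^13 × 9.423 × 10^6 = 2.88477 × 10^20 m³/s²
GM ≈ 2.885 × 10^20 m³/s²

Final answer: GM = 2.885 × 10^20 m³/s²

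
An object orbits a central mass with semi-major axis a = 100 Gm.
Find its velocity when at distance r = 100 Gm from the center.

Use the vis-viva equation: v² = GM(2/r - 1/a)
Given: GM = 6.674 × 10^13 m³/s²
a = 100 Gm = 1 × 10^11 m
r = 100 Gm = 1 × 10^11 m
GM = 6.674 × 10^13 m³/s²
2/r − 1/a = 2 × 10^-11 − 1 × 10^-11 = 1 × 10^-11 m⁻¹
v² = GM (2/r − 1/a) = 667.4 m²/s²
v = 25.8341 m/s ≈ 25.83 m/s

Final answer: 25.83 m/s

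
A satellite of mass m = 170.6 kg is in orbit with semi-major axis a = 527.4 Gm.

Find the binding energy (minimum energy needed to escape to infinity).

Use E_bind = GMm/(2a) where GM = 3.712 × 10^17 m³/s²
a = 527.4 Gm = 5.274 × 10^11 m
GM = 3.712 × 10^17 m³/s²
m = 170.6 kg
GMm = 3.712 × 10^17 × 170.6 = 6.33267 × 10^19 m³·kg/s²
2a = 1.0548 × 10^12 m
E_bind = GMm/(2a) = 6.00367 × 10^7 J ≈ 60.04 MJ

Final answer: 60.04 MJ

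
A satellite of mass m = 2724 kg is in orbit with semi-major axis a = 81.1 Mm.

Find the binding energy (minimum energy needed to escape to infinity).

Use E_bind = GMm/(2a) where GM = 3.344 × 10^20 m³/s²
a = 81.1 Mm = 8.11 × 10^7 m
GM = 3.344 × 10^20 m³/s²
m = 2724 kg
GMm = 3.344 × 10^20 × 2724 = 9.10906 × 10^23 m³·kg/s²
2a = 1.622 × 10^8 m
E_bind = GMm/(2a) = 5.61594 × 10^15 J ≈ 5.616 PJ

Final answer: 5.616 PJ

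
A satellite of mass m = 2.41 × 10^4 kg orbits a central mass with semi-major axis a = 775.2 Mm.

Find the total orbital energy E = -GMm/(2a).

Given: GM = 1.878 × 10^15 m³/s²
a = 775.2 Mm = 7.752 × 10^8 m
GM = 1.878 × 10^15 m³/s²
2a = 1.5504 × 10^9 m
GMm = 1.878 × 10^15 × 24100 = 4.52598 × 10^19 m³·kg/s²
E = −GMm/(2a) = -2.91923 × 10^10 J ≈ -29.19 GJ

Final answer: -29.19 GJ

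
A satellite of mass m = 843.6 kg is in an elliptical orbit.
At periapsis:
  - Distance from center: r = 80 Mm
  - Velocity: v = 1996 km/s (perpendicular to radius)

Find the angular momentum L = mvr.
r = 80 Mm = 8 × 10^7 m
v = 1996 km/s = 1.996 × 10^6 m/s
vr = 1.996 × 10^6 × 8 × 10^7 = 1.5968 × 10^14 m²/s
L = m × vr = 843.6 × 1.5968 × 10^14 = 1.34706 × 10^17 kg·m²/s ≈ 1.347 × 10^17 kg·m²/s

Final answer: L = 1.347 × 10^17 kg·m²/s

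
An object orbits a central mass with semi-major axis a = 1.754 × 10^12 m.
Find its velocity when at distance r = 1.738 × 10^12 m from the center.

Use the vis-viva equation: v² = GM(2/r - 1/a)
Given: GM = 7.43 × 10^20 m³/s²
a = 1.754 × 10^12 m
r = 1.738 × 10^12 m
GM = 7.43 × 10^20 m³/s²
2/r − 1/a = 1.15075 × 10^-12 − 5.70125 × 10^-13 = 5.80623 × 10^-13 m⁻¹
v² = GM (2/r − 1/a) = 4.31403 × 10^8 m²/s²
v = 20770.2 m/s ≈ 20.77 km/s

Final answer: 20.77 km/s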